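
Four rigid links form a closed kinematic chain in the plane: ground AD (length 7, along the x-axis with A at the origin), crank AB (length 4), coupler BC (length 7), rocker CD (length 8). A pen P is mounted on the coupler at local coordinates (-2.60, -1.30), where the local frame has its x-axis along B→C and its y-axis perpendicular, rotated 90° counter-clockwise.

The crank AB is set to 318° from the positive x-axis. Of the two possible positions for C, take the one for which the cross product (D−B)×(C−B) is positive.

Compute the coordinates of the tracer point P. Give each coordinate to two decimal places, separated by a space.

5.30 -4.42

A=(0,0), D=(7.00,0)
B = A + 4.00·(cos318°, sin318°) = (2.9726, -2.6765)
|BD| = 4.8357
circle(B,7.00) ∩ circle(D,8.00): a=0.8669, h=6.9461
  candidates: C₊=(-0.1501,3.5884) cross=33.589; C₋=(7.5392,-7.9818) cross=-33.589
  mode + wants cross > 0 → take C=(-0.1501,3.5884) (cross=33.589)
ex = (C−B)/|BC| = (-0.4461,0.8950); ey = (-0.8950,-0.4461)
P = B + -2.60·ex + -1.30·ey = (5.2959,-4.4236)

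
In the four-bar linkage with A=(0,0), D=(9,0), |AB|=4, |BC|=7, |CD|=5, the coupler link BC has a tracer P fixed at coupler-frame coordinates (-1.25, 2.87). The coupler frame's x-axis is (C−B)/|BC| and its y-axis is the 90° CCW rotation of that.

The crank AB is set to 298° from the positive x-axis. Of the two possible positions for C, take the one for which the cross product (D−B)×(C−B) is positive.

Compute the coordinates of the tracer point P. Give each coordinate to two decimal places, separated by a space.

A=(0,0), D=(9.00,0)
B = A + 4.00·(cos298°, sin298°) = (1.8779, -3.5318)
|BD| = 7.9497
circle(B,7.00) ∩ circle(D,5.00): a=5.4843, h=4.3499
  candidates: C₊=(4.8588,2.8018) cross=34.581; C₋=(8.7238,-4.9924) cross=-34.581
  mode + wants cross > 0 → take C=(4.8588,2.8018) (cross=34.581)
ex = (C−B)/|BC| = (0.4258,0.9048); ey = (-0.9048,0.4258)
P = B + -1.25·ex + 2.87·ey = (-1.2512,-3.4406)

-1.25 -3.44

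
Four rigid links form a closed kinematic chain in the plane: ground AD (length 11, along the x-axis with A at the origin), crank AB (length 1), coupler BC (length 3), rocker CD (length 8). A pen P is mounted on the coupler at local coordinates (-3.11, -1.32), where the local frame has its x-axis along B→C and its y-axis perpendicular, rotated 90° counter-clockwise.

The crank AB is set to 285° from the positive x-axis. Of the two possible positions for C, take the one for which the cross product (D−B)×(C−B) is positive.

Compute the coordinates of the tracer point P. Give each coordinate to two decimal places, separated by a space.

A=(0,0), D=(11.00,0)
B = A + 1.00·(cos285°, sin285°) = (0.2588, -0.9659)
|BD| = 10.7845
circle(B,3.00) ∩ circle(D,8.00): a=2.8423, h=0.9598
  candidates: C₊=(3.0037,0.2446) cross=10.351; C₋=(3.1757,-1.6673) cross=-10.351
  mode + wants cross > 0 → take C=(3.0037,0.2446) (cross=10.351)
ex = (C−B)/|BC| = (0.9150,0.4035); ey = (-0.4035,0.9150)
P = B + -3.11·ex + -1.32·ey = (-2.0541,-3.4286)

-2.05 -3.43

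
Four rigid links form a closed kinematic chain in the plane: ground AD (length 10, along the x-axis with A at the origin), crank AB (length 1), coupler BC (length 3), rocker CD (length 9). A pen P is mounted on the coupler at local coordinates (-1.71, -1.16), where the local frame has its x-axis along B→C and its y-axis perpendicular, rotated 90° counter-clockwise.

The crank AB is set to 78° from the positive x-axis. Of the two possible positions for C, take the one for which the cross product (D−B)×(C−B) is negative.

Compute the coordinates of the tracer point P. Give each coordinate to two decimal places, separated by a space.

A=(0,0), D=(10.00,0)
B = A + 1.00·(cos78°, sin78°) = (0.2079, 0.9781)
|BD| = 9.8408
circle(B,3.00) ∩ circle(D,9.00): a=1.2622, h=2.7216
  candidates: C₊=(1.7344,3.5608) cross=26.782; C₋=(1.1933,-1.8554) cross=-26.782
  mode - wants cross < 0 → take C=(1.1933,-1.8554) (cross=-26.782)
ex = (C−B)/|BC| = (0.3285,-0.9445); ey = (0.9445,0.3285)
P = B + -1.71·ex + -1.16·ey = (-1.4494,2.2122)

-1.45 2.21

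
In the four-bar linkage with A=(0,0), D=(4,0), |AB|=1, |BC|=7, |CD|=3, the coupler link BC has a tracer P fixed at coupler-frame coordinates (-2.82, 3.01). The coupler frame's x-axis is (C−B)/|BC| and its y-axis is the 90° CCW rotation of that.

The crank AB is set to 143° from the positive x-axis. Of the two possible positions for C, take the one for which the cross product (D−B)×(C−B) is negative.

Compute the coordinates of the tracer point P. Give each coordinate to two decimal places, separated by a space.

A=(0,0), D=(4.00,0)
B = A + 1.00·(cos143°, sin143°) = (-0.7986, 0.6018)
|BD| = 4.8362
circle(B,7.00) ∩ circle(D,3.00): a=6.5536, h=2.4598
  candidates: C₊=(6.0101,2.2270) cross=11.896; C₋=(5.3979,-2.6544) cross=-11.896
  mode - wants cross < 0 → take C=(5.3979,-2.6544) (cross=-11.896)
ex = (C−B)/|BC| = (0.8852,-0.4652); ey = (0.4652,0.8852)
P = B + -2.82·ex + 3.01·ey = (-1.8948,4.5781)

-1.89 4.58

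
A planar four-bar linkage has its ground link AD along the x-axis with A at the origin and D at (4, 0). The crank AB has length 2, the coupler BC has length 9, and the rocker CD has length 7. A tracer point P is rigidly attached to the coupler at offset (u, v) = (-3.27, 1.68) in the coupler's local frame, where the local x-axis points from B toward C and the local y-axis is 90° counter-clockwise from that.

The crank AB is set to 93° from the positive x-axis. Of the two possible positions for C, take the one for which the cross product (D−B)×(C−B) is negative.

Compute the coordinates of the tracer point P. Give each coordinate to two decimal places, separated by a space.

0.73 5.58

A=(0,0), D=(4.00,0)
B = A + 2.00·(cos93°, sin93°) = (-0.1047, 1.9973)
|BD| = 4.5648
circle(B,9.00) ∩ circle(D,7.00): a=5.7875, h=6.8924
  candidates: C₊=(8.1151,5.6627) cross=31.462; C₋=(2.0838,-6.7326) cross=-31.462
  mode - wants cross < 0 → take C=(2.0838,-6.7326) (cross=-31.462)
ex = (C−B)/|BC| = (0.2432,-0.9700); ey = (0.9700,0.2432)
P = B + -3.27·ex + 1.68·ey = (0.7298,5.5776)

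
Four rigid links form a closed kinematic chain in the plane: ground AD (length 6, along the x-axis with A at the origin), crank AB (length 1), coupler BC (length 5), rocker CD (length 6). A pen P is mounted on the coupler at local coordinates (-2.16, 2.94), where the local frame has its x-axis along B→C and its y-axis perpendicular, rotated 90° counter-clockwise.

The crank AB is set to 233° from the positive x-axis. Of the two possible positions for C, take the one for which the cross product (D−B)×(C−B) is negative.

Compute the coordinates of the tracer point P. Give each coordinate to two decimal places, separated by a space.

0.45 2.69

A=(0,0), D=(6.00,0)
B = A + 1.00·(cos233°, sin233°) = (-0.6018, -0.7986)
|BD| = 6.6499
circle(B,5.00) ∩ circle(D,6.00): a=2.4979, h=4.3313
  candidates: C₊=(1.3578,3.8013) cross=28.803; C₋=(2.3982,-4.7986) cross=-28.803
  mode - wants cross < 0 → take C=(2.3982,-4.7986) (cross=-28.803)
ex = (C−B)/|BC| = (0.6000,-0.8000); ey = (0.8000,0.6000)
P = B + -2.16·ex + 2.94·ey = (0.4542,2.6934)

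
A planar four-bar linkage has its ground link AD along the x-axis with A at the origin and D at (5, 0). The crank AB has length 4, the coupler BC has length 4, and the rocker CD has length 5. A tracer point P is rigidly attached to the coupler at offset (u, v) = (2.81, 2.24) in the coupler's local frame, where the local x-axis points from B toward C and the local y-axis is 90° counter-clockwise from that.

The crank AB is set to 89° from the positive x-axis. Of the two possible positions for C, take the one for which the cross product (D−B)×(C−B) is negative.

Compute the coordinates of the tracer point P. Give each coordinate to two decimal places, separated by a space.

2.26 1.15

A=(0,0), D=(5.00,0)
B = A + 4.00·(cos89°, sin89°) = (0.0698, 3.9994)
|BD| = 6.3484
circle(B,4.00) ∩ circle(D,5.00): a=2.4653, h=3.1499
  candidates: C₊=(3.9688,4.8925) cross=19.997; C₋=(0.0000,0.0000) cross=-19.997
  mode - wants cross < 0 → take C=(0.0000,0.0000) (cross=-19.997)
ex = (C−B)/|BC| = (-0.0175,-0.9998); ey = (0.9998,-0.0175)
P = B + 2.81·ex + 2.24·ey = (2.2604,1.1507)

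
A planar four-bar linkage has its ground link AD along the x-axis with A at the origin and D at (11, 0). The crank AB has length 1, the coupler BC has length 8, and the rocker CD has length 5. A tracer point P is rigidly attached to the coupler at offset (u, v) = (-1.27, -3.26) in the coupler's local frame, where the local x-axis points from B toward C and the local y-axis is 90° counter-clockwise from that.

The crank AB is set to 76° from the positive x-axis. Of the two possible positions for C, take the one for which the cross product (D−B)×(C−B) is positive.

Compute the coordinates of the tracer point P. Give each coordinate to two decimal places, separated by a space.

A=(0,0), D=(11.00,0)
B = A + 1.00·(cos76°, sin76°) = (0.2419, 0.9703)
|BD| = 10.8017
circle(B,8.00) ∩ circle(D,5.00): a=7.2061, h=3.4744
  candidates: C₊=(7.7310,3.7834) cross=37.530; C₋=(7.1068,-3.1374) cross=-37.530
  mode + wants cross > 0 → take C=(7.7310,3.7834) (cross=37.530)
ex = (C−B)/|BC| = (0.9361,0.3516); ey = (-0.3516,0.9361)
P = B + -1.27·ex + -3.26·ey = (0.1994,-2.5281)

0.20 -2.53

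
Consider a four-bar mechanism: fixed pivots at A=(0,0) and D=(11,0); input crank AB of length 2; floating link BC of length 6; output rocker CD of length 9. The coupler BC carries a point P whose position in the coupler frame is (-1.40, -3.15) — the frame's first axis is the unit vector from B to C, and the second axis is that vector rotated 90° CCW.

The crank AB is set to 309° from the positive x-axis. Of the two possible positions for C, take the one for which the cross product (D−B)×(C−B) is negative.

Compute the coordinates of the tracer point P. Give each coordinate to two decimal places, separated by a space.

A=(0,0), D=(11.00,0)
B = A + 2.00·(cos309°, sin309°) = (1.2586, -1.5543)
|BD| = 9.8646
circle(B,6.00) ∩ circle(D,9.00): a=2.6514, h=5.3824
  candidates: C₊=(3.0289,4.1786) cross=53.095; C₋=(4.7250,-6.4517) cross=-53.095
  mode - wants cross < 0 → take C=(4.7250,-6.4517) (cross=-53.095)
ex = (C−B)/|BC| = (0.5777,-0.8162); ey = (0.8162,0.5777)
P = B + -1.40·ex + -3.15·ey = (-2.1213,-2.2314)

-2.12 -2.23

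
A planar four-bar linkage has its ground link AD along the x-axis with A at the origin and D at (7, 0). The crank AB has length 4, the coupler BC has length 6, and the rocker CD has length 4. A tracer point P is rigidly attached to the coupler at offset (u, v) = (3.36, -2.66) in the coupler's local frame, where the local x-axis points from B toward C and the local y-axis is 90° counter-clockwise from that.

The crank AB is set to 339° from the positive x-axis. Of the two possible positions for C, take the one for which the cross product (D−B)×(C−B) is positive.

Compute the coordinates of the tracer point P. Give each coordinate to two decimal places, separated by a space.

7.60 0.41

A=(0,0), D=(7.00,0)
B = A + 4.00·(cos339°, sin339°) = (3.7343, -1.4335)
|BD| = 3.5664
circle(B,6.00) ∩ circle(D,4.00): a=4.5871, h=3.8676
  candidates: C₊=(6.3801,3.9517) cross=13.793; C₋=(9.4891,-3.1312) cross=-13.793
  mode + wants cross > 0 → take C=(6.3801,3.9517) (cross=13.793)
ex = (C−B)/|BC| = (0.4410,0.8975); ey = (-0.8975,0.4410)
P = B + 3.36·ex + -2.66·ey = (7.6034,0.4092)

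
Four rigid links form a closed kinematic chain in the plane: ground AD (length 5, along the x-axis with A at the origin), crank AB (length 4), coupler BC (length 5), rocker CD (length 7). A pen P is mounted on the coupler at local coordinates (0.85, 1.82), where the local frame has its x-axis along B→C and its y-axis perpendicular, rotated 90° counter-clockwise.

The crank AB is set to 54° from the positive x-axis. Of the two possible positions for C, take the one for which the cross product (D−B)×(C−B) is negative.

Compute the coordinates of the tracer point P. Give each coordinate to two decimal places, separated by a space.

2.54 1.24

A=(0,0), D=(5.00,0)
B = A + 4.00·(cos54°, sin54°) = (2.3511, 3.2361)
|BD| = 4.1819
circle(B,5.00) ∩ circle(D,7.00): a=-0.7785, h=4.9390
  candidates: C₊=(5.6799,6.9669) cross=20.655; C₋=(-1.9639,0.7101) cross=-20.655
  mode - wants cross < 0 → take C=(-1.9639,0.7101) (cross=-20.655)
ex = (C−B)/|BC| = (-0.8630,-0.5052); ey = (0.5052,-0.8630)
P = B + 0.85·ex + 1.82·ey = (2.5370,1.2360)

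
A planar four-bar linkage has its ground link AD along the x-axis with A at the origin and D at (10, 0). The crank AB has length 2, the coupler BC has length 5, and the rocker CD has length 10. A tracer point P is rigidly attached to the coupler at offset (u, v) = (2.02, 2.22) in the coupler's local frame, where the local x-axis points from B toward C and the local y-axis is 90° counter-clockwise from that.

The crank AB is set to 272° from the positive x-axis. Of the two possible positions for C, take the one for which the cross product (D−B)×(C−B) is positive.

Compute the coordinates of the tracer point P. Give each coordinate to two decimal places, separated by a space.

-1.99 0.19

A=(0,0), D=(10.00,0)
B = A + 2.00·(cos272°, sin272°) = (0.0698, -1.9988)
|BD| = 10.1294
circle(B,5.00) ∩ circle(D,10.00): a=1.3626, h=4.8108
  candidates: C₊=(0.4563,2.9863) cross=48.730; C₋=(2.3549,-6.4461) cross=-48.730
  mode + wants cross > 0 → take C=(0.4563,2.9863) (cross=48.730)
ex = (C−B)/|BC| = (0.0773,0.9970); ey = (-0.9970,0.0773)
P = B + 2.02·ex + 2.22·ey = (-1.9874,0.1868)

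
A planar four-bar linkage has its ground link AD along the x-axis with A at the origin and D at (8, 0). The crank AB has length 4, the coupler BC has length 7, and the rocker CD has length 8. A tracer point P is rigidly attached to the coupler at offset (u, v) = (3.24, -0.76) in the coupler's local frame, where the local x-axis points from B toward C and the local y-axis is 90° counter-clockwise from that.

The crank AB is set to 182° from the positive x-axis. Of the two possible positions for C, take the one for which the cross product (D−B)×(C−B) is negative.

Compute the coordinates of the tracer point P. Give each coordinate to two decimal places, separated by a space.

-1.97 -2.78

A=(0,0), D=(8.00,0)
B = A + 4.00·(cos182°, sin182°) = (-3.9976, -0.1396)
|BD| = 11.9984
circle(B,7.00) ∩ circle(D,8.00): a=5.3741, h=4.4854
  candidates: C₊=(1.3240,4.4080) cross=53.818; C₋=(1.4284,-4.5622) cross=-53.818
  mode - wants cross < 0 → take C=(1.4284,-4.5622) (cross=-53.818)
ex = (C−B)/|BC| = (0.7751,-0.6318); ey = (0.6318,0.7751)
P = B + 3.24·ex + -0.76·ey = (-1.9663,-2.7757)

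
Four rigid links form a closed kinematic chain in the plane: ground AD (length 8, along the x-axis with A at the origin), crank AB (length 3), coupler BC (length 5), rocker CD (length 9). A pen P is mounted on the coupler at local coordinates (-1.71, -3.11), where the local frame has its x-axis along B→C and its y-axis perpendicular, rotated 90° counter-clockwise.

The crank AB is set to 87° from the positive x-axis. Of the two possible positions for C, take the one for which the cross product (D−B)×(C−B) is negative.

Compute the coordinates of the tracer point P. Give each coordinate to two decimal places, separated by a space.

-2.57 5.27

A=(0,0), D=(8.00,0)
B = A + 3.00·(cos87°, sin87°) = (0.1570, 2.9959)
|BD| = 8.3957
circle(B,5.00) ∩ circle(D,9.00): a=0.8628, h=4.9250
  candidates: C₊=(2.7204,7.2888) cross=41.349; C₋=(-0.7944,-1.9128) cross=-41.349
  mode - wants cross < 0 → take C=(-0.7944,-1.9128) (cross=-41.349)
ex = (C−B)/|BC| = (-0.1903,-0.9817); ey = (0.9817,-0.1903)
P = B + -1.71·ex + -3.11·ey = (-2.5708,5.2664)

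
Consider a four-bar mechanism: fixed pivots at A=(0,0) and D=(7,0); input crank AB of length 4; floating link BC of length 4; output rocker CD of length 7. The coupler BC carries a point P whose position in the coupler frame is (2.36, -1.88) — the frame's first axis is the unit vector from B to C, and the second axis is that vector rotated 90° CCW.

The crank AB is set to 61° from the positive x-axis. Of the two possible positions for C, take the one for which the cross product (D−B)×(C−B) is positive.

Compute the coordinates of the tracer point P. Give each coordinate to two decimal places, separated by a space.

A=(0,0), D=(7.00,0)
B = A + 4.00·(cos61°, sin61°) = (1.9392, 3.4985)
|BD| = 6.1523
circle(B,4.00) ∩ circle(D,7.00): a=0.3942, h=3.9805
  candidates: C₊=(4.5270,6.5486) cross=24.489; C₋=(0.0000,0.0000) cross=-24.489
  mode + wants cross > 0 → take C=(4.5270,6.5486) (cross=24.489)
ex = (C−B)/|BC| = (0.6469,0.7625); ey = (-0.7625,0.6469)
P = B + 2.36·ex + -1.88·ey = (4.8996,4.0818)

4.90 4.08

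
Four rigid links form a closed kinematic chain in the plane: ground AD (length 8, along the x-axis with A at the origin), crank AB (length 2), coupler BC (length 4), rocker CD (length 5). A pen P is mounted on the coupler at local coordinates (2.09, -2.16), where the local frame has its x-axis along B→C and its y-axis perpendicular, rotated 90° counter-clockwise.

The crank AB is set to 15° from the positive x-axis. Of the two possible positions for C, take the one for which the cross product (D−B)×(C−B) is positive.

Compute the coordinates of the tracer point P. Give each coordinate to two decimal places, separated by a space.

A=(0,0), D=(8.00,0)
B = A + 2.00·(cos15°, sin15°) = (1.9319, 0.5176)
|BD| = 6.0902
circle(B,4.00) ∩ circle(D,5.00): a=2.3062, h=3.2682
  candidates: C₊=(4.5075,3.5780) cross=19.904; C₋=(3.9519,-2.9348) cross=-19.904
  mode + wants cross > 0 → take C=(4.5075,3.5780) (cross=19.904)
ex = (C−B)/|BC| = (0.6439,0.7651); ey = (-0.7651,0.6439)
P = B + 2.09·ex + -2.16·ey = (4.9302,0.7259)

4.93 0.73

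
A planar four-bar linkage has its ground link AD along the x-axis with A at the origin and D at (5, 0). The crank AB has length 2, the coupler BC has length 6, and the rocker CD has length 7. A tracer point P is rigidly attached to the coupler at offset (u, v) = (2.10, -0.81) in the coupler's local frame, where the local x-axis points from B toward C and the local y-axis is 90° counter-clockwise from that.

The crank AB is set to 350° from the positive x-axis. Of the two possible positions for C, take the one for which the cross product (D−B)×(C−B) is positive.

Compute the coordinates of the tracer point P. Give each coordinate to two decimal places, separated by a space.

A=(0,0), D=(5.00,0)
B = A + 2.00·(cos350°, sin350°) = (1.9696, -0.3473)
|BD| = 3.0502
circle(B,6.00) ∩ circle(D,7.00): a=-0.6059, h=5.9693
  candidates: C₊=(0.6880,5.5142) cross=18.208; C₋=(2.0473,-6.3468) cross=-18.208
  mode + wants cross > 0 → take C=(0.6880,5.5142) (cross=18.208)
ex = (C−B)/|BC| = (-0.2136,0.9769); ey = (-0.9769,-0.2136)
P = B + 2.10·ex + -0.81·ey = (2.3124,1.8773)

2.31 1.88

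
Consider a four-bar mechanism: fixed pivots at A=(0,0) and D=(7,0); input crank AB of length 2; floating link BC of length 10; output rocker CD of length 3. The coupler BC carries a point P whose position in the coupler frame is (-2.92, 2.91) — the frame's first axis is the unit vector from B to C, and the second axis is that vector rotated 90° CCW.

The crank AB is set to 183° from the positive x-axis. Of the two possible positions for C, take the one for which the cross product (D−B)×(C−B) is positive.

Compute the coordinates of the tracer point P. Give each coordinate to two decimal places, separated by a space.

A=(0,0), D=(7.00,0)
B = A + 2.00·(cos183°, sin183°) = (-1.9973, -0.1047)
|BD| = 8.9979
circle(B,10.00) ∩ circle(D,3.00): a=9.5557, h=2.9477
  candidates: C₊=(7.5235,2.9540) cross=26.523; C₋=(7.5921,-2.9410) cross=-26.523
  mode + wants cross > 0 → take C=(7.5235,2.9540) (cross=26.523)
ex = (C−B)/|BC| = (0.9521,0.3059); ey = (-0.3059,0.9521)
P = B + -2.92·ex + 2.91·ey = (-5.6674,1.7727)

-5.67 1.77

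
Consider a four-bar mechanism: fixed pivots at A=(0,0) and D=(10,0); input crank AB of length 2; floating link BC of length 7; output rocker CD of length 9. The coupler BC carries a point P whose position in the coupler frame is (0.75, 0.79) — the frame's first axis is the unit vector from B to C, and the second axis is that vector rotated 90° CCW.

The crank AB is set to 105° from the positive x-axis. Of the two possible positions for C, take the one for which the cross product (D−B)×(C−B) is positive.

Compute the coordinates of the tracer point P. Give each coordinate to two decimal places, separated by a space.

-0.57 3.02

A=(0,0), D=(10.00,0)
B = A + 2.00·(cos105°, sin105°) = (-0.5176, 1.9319)
|BD| = 10.6936
circle(B,7.00) ∩ circle(D,9.00): a=3.8506, h=5.8458
  candidates: C₊=(4.3256,6.9858) cross=62.512; C₋=(2.2135,-4.5134) cross=-62.512
  mode + wants cross > 0 → take C=(4.3256,6.9858) (cross=62.512)
ex = (C−B)/|BC| = (0.6919,0.7220); ey = (-0.7220,0.6919)
P = B + 0.75·ex + 0.79·ey = (-0.5691,3.0199)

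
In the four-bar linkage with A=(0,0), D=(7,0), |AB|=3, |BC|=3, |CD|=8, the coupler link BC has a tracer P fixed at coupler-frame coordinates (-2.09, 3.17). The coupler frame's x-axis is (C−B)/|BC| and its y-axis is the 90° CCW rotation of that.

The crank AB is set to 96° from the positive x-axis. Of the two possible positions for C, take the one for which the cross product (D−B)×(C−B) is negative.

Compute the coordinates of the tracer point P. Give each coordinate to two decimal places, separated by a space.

A=(0,0), D=(7.00,0)
B = A + 3.00·(cos96°, sin96°) = (-0.3136, 2.9836)
|BD| = 7.8987
circle(B,3.00) ∩ circle(D,8.00): a=0.4678, h=2.9633
  candidates: C₊=(1.2389,5.5506) cross=23.406; C₋=(-0.9998,0.0631) cross=-23.406
  mode - wants cross < 0 → take C=(-0.9998,0.0631) (cross=-23.406)
ex = (C−B)/|BC| = (-0.2287,-0.9735); ey = (0.9735,-0.2287)
P = B + -2.09·ex + 3.17·ey = (3.2504,4.2931)

3.25 4.29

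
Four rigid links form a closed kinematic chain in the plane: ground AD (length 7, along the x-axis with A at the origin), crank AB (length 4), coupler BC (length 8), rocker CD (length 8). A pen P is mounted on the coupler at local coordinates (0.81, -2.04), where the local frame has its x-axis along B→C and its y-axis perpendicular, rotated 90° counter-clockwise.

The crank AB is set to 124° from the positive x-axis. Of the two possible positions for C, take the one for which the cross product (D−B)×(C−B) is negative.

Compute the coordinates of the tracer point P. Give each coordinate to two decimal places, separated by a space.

-3.92 1.91

A=(0,0), D=(7.00,0)
B = A + 4.00·(cos124°, sin124°) = (-2.2368, 3.3162)
|BD| = 9.8140
circle(B,8.00) ∩ circle(D,8.00): a=4.9070, h=6.3183
  candidates: C₊=(4.5166,7.6048) cross=62.008; C₋=(0.2467,-4.2886) cross=-62.008
  mode - wants cross < 0 → take C=(0.2467,-4.2886) (cross=-62.008)
ex = (C−B)/|BC| = (0.3104,-0.9506); ey = (0.9506,0.3104)
P = B + 0.81·ex + -2.04·ey = (-3.9245,1.9129)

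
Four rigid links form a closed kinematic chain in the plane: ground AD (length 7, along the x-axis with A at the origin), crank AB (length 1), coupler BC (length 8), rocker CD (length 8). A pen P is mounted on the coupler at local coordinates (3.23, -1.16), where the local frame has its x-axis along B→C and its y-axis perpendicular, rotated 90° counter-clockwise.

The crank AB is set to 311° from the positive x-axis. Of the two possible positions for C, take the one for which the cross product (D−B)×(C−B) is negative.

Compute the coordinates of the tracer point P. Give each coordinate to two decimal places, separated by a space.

A=(0,0), D=(7.00,0)
B = A + 1.00·(cos311°, sin311°) = (0.6561, -0.7547)
|BD| = 6.3887
circle(B,8.00) ∩ circle(D,8.00): a=3.1943, h=7.3346
  candidates: C₊=(2.9616,6.9059) cross=46.858; C₋=(4.6945,-7.6606) cross=-46.858
  mode - wants cross < 0 → take C=(4.6945,-7.6606) (cross=-46.858)
ex = (C−B)/|BC| = (0.5048,-0.8632); ey = (0.8632,0.5048)
P = B + 3.23·ex + -1.16·ey = (1.2852,-4.1285)

1.29 -4.13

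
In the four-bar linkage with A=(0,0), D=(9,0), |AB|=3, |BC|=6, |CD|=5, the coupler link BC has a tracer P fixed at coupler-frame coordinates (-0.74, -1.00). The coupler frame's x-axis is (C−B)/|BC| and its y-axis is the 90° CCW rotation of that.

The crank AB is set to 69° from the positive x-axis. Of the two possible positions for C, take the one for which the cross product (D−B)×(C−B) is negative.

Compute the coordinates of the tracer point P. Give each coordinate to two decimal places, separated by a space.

-0.17 2.84

A=(0,0), D=(9.00,0)
B = A + 3.00·(cos69°, sin69°) = (1.0751, 2.8007)
|BD| = 8.4052
circle(B,6.00) ∩ circle(D,5.00): a=4.8570, h=3.5228
  candidates: C₊=(6.8283,4.5038) cross=29.610; C₋=(4.4807,-2.1391) cross=-29.610
  mode - wants cross < 0 → take C=(4.4807,-2.1391) (cross=-29.610)
ex = (C−B)/|BC| = (0.5676,-0.8233); ey = (0.8233,0.5676)
P = B + -0.74·ex + -1.00·ey = (-0.1682,2.8424)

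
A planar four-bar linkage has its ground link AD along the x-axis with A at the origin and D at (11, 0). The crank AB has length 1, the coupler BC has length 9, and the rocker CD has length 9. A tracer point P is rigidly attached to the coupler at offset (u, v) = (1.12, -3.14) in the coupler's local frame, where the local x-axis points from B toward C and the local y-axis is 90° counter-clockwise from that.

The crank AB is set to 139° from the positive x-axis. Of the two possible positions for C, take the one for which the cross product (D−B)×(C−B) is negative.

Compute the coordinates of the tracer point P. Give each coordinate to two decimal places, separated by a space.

-2.56 -2.15

A=(0,0), D=(11.00,0)
B = A + 1.00·(cos139°, sin139°) = (-0.7547, 0.6561)
|BD| = 11.7730
circle(B,9.00) ∩ circle(D,9.00): a=5.8865, h=6.8080
  candidates: C₊=(5.5020,7.1255) cross=80.151; C₋=(4.7433,-6.4694) cross=-80.151
  mode - wants cross < 0 → take C=(4.7433,-6.4694) (cross=-80.151)
ex = (C−B)/|BC| = (0.6109,-0.7917); ey = (0.7917,0.6109)
P = B + 1.12·ex + -3.14·ey = (-2.5565,-2.1488)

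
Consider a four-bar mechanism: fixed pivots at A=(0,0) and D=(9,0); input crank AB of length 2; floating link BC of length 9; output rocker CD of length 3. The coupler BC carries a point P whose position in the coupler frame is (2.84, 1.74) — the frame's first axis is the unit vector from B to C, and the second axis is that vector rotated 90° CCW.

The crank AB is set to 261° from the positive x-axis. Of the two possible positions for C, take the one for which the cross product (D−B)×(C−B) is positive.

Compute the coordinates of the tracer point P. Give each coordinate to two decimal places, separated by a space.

1.26 0.96

A=(0,0), D=(9.00,0)
B = A + 2.00·(cos261°, sin261°) = (-0.3129, -1.9754)
|BD| = 9.5201
circle(B,9.00) ∩ circle(D,3.00): a=8.5415, h=2.8359
  candidates: C₊=(7.4543,2.5712) cross=26.998; C₋=(8.6312,-2.9772) cross=-26.998
  mode + wants cross > 0 → take C=(7.4543,2.5712) (cross=26.998)
ex = (C−B)/|BC| = (0.8630,0.5052); ey = (-0.5052,0.8630)
P = B + 2.84·ex + 1.74·ey = (1.2591,0.9610)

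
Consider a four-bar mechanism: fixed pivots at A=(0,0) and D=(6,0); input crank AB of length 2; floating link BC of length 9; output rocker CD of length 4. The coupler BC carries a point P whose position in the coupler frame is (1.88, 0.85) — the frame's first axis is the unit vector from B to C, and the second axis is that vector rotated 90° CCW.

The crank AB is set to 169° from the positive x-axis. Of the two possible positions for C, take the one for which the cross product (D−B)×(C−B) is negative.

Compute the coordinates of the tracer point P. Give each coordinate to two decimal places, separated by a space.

0.09 0.21

A=(0,0), D=(6.00,0)
B = A + 2.00·(cos169°, sin169°) = (-1.9633, 0.3816)
|BD| = 7.9724
circle(B,9.00) ∩ circle(D,4.00): a=8.0628, h=3.9990
  candidates: C₊=(6.2817,3.9901) cross=31.881; C₋=(5.8988,-3.9987) cross=-31.881
  mode - wants cross < 0 → take C=(5.8988,-3.9987) (cross=-31.881)
ex = (C−B)/|BC| = (0.8736,-0.4867); ey = (0.4867,0.8736)
P = B + 1.88·ex + 0.85·ey = (0.0927,0.2091)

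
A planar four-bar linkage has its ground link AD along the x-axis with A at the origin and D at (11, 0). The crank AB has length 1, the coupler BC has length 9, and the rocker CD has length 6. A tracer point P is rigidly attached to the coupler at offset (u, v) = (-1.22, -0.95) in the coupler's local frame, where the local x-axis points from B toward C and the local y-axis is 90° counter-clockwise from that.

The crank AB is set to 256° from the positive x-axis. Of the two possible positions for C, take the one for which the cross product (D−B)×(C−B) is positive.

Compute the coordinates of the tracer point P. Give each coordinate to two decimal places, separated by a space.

A=(0,0), D=(11.00,0)
B = A + 1.00·(cos256°, sin256°) = (-0.2419, -0.9703)
|BD| = 11.2837
circle(B,9.00) ∩ circle(D,6.00): a=7.6359, h=4.7637
  candidates: C₊=(6.9560,4.4324) cross=53.753; C₋=(7.7753,-5.0598) cross=-53.753
  mode + wants cross > 0 → take C=(6.9560,4.4324) (cross=53.753)
ex = (C−B)/|BC| = (0.7998,0.6003); ey = (-0.6003,0.7998)
P = B + -1.22·ex + -0.95·ey = (-0.6474,-2.4624)

-0.65 -2.46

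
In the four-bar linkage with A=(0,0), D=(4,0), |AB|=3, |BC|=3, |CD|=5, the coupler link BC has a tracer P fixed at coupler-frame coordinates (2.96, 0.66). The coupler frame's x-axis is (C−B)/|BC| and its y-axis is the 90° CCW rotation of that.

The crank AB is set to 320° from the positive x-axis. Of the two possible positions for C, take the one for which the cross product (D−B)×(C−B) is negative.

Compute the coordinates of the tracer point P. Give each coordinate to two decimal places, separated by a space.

A=(0,0), D=(4.00,0)
B = A + 3.00·(cos320°, sin320°) = (2.2981, -1.9284)
|BD| = 2.5720
circle(B,3.00) ∩ circle(D,5.00): a=-1.8245, h=2.3814
  candidates: C₊=(-0.6947,-1.7205) cross=6.125; C₋=(2.8764,-4.8721) cross=-6.125
  mode - wants cross < 0 → take C=(2.8764,-4.8721) (cross=-6.125)
ex = (C−B)/|BC| = (0.1927,-0.9812); ey = (0.9812,0.1927)
P = B + 2.96·ex + 0.66·ey = (3.5163,-4.7056)

3.52 -4.71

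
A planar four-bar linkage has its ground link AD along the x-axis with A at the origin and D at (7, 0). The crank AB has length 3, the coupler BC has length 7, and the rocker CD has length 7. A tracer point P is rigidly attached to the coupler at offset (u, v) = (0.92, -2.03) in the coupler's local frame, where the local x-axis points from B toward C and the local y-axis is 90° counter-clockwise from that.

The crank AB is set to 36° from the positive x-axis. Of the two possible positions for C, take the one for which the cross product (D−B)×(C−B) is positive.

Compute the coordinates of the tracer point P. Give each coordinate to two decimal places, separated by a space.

A=(0,0), D=(7.00,0)
B = A + 3.00·(cos36°, sin36°) = (2.4271, 1.7634)
|BD| = 4.9012
circle(B,7.00) ∩ circle(D,7.00): a=2.4506, h=6.5570
  candidates: C₊=(7.0726,6.9996) cross=32.137; C₋=(2.3544,-5.2363) cross=-32.137
  mode + wants cross > 0 → take C=(7.0726,6.9996) (cross=32.137)
ex = (C−B)/|BC| = (0.6637,0.7480); ey = (-0.7480,0.6637)
P = B + 0.92·ex + -2.03·ey = (4.5561,1.1043)

4.56 1.10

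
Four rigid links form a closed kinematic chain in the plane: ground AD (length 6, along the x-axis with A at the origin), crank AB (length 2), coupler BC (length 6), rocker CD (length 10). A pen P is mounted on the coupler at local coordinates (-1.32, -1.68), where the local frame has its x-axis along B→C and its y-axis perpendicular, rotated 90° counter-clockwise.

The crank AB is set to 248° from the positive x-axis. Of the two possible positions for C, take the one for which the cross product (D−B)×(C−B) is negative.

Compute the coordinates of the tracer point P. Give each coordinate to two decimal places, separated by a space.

A=(0,0), D=(6.00,0)
B = A + 2.00·(cos248°, sin248°) = (-0.7492, -1.8544)
|BD| = 6.9993
circle(B,6.00) ∩ circle(D,10.00): a=-1.0722, h=5.9034
  candidates: C₊=(-3.3471,3.5540) cross=41.320; C₋=(-0.2191,-7.8309) cross=-41.320
  mode - wants cross < 0 → take C=(-0.2191,-7.8309) (cross=-41.320)
ex = (C−B)/|BC| = (0.0884,-0.9961); ey = (0.9961,0.0884)
P = B + -1.32·ex + -1.68·ey = (-2.5393,-0.6880)

-2.54 -0.69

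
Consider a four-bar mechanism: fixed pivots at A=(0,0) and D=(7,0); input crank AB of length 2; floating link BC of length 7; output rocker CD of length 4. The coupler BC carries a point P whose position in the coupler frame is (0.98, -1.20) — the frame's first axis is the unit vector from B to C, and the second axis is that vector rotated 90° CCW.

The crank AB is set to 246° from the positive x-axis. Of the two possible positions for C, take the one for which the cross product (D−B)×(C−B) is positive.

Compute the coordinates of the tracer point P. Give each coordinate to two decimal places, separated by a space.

0.72 -2.03

A=(0,0), D=(7.00,0)
B = A + 2.00·(cos246°, sin246°) = (-0.8135, -1.8271)
|BD| = 8.0243
circle(B,7.00) ∩ circle(D,4.00): a=6.0684, h=3.4892
  candidates: C₊=(4.3010,2.9522) cross=27.998; C₋=(5.8900,-3.8429) cross=-27.998
  mode + wants cross > 0 → take C=(4.3010,2.9522) (cross=27.998)
ex = (C−B)/|BC| = (0.7306,0.6828); ey = (-0.6828,0.7306)
P = B + 0.98·ex + -1.20·ey = (0.7219,-2.0348)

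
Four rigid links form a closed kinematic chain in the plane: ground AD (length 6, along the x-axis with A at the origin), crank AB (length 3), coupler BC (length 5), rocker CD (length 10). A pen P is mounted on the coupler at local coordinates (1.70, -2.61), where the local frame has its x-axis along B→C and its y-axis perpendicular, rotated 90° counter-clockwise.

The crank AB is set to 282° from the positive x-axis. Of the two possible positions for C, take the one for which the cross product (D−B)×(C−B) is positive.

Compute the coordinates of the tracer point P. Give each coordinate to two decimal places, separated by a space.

A=(0,0), D=(6.00,0)
B = A + 3.00·(cos282°, sin282°) = (0.6237, -2.9344)
|BD| = 6.1250
circle(B,5.00) ∩ circle(D,10.00): a=-3.0600, h=3.9543
  candidates: C₊=(-3.9567,-0.9296) cross=24.220; C₋=(-0.1677,-7.8714) cross=-24.220
  mode + wants cross > 0 → take C=(-3.9567,-0.9296) (cross=24.220)
ex = (C−B)/|BC| = (-0.9161,0.4010); ey = (-0.4010,-0.9161)
P = B + 1.70·ex + -2.61·ey = (0.1129,0.1382)

0.11 0.14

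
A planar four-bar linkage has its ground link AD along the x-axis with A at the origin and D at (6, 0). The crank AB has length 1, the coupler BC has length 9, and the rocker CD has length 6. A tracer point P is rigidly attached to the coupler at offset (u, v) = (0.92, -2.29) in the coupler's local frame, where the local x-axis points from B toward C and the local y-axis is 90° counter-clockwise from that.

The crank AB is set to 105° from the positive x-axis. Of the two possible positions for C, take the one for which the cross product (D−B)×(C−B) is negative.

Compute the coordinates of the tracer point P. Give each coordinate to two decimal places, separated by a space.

A=(0,0), D=(6.00,0)
B = A + 1.00·(cos105°, sin105°) = (-0.2588, 0.9659)
|BD| = 6.3329
circle(B,9.00) ∩ circle(D,6.00): a=6.7193, h=5.9875
  candidates: C₊=(7.2951,5.8586) cross=37.919; C₋=(5.4686,-5.9764) cross=-37.919
  mode - wants cross < 0 → take C=(5.4686,-5.9764) (cross=-37.919)
ex = (C−B)/|BC| = (0.6364,-0.7714); ey = (0.7714,0.6364)
P = B + 0.92·ex + -2.29·ey = (-1.4398,-1.2011)

-1.44 -1.20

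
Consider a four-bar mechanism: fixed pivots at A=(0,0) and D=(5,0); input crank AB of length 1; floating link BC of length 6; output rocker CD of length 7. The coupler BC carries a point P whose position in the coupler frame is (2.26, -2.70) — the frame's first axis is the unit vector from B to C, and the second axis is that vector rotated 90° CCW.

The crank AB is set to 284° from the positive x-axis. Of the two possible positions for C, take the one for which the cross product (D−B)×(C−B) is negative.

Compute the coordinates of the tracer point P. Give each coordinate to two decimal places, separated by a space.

A=(0,0), D=(5.00,0)
B = A + 1.00·(cos284°, sin284°) = (0.2419, -0.9703)
|BD| = 4.8560
circle(B,6.00) ∩ circle(D,7.00): a=1.0895, h=5.9003
  candidates: C₊=(0.1305,5.0287) cross=28.652; C₋=(2.4884,-6.5339) cross=-28.652
  mode - wants cross < 0 → take C=(2.4884,-6.5339) (cross=-28.652)
ex = (C−B)/|BC| = (0.3744,-0.9273); ey = (0.9273,0.3744)
P = B + 2.26·ex + -2.70·ey = (-1.4155,-4.0768)

-1.42 -4.08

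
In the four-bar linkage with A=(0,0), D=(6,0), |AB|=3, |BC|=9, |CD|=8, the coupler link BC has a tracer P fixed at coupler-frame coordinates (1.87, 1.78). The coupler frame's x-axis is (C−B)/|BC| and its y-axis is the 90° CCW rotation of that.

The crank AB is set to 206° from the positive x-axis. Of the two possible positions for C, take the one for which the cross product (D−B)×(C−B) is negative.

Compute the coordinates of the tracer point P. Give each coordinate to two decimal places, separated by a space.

A=(0,0), D=(6.00,0)
B = A + 3.00·(cos206°, sin206°) = (-2.6964, -1.3151)
|BD| = 8.7953
circle(B,9.00) ∩ circle(D,8.00): a=5.3641, h=7.2268
  candidates: C₊=(1.5268,6.6325) cross=63.562; C₋=(3.6880,-7.6586) cross=-63.562
  mode - wants cross < 0 → take C=(3.6880,-7.6586) (cross=-63.562)
ex = (C−B)/|BC| = (0.7094,-0.7048); ey = (0.7048,0.7094)
P = B + 1.87·ex + 1.78·ey = (-0.1153,-1.3705)

-0.12 -1.37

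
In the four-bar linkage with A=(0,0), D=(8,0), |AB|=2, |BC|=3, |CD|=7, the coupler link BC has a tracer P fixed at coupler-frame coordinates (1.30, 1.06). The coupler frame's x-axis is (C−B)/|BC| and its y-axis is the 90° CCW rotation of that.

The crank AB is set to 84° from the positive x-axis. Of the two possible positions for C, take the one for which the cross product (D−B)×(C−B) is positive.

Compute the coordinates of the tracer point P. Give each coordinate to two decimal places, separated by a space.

0.38 3.66

A=(0,0), D=(8.00,0)
B = A + 2.00·(cos84°, sin84°) = (0.2091, 1.9890)
|BD| = 8.0408
circle(B,3.00) ∩ circle(D,7.00): a=1.5331, h=2.5787
  candidates: C₊=(2.3324,4.1083) cross=20.735; C₋=(1.0566,-0.8887) cross=-20.735
  mode + wants cross > 0 → take C=(2.3324,4.1083) (cross=20.735)
ex = (C−B)/|BC| = (0.7078,0.7064); ey = (-0.7064,0.7078)
P = B + 1.30·ex + 1.06·ey = (0.3804,3.6577)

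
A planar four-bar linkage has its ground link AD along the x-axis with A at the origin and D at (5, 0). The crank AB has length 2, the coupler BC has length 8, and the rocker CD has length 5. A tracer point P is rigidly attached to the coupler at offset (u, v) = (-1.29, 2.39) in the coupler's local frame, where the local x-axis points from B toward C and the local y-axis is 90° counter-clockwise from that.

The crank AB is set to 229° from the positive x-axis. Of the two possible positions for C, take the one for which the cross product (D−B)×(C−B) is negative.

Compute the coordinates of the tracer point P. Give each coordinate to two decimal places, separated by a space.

-1.46 1.20

A=(0,0), D=(5.00,0)
B = A + 2.00·(cos229°, sin229°) = (-1.3121, -1.5094)
|BD| = 6.4901
circle(B,8.00) ∩ circle(D,5.00): a=6.2496, h=4.9942
  candidates: C₊=(3.6046,4.8013) cross=32.413; C₋=(5.9277,-4.9132) cross=-32.413
  mode - wants cross < 0 → take C=(5.9277,-4.9132) (cross=-32.413)
ex = (C−B)/|BC| = (0.9050,-0.4255); ey = (0.4255,0.9050)
P = B + -1.29·ex + 2.39·ey = (-1.4627,1.2023)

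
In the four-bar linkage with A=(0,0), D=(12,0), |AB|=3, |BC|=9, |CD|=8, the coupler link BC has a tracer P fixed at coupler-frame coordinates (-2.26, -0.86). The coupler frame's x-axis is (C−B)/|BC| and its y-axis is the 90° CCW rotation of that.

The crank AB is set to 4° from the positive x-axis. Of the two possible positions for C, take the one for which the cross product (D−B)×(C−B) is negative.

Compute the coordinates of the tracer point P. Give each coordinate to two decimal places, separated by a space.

A=(0,0), D=(12.00,0)
B = A + 3.00·(cos4°, sin4°) = (2.9927, 0.2093)
|BD| = 9.0097
circle(B,9.00) ∩ circle(D,8.00): a=5.4483, h=7.1635
  candidates: C₊=(8.6059,7.2443) cross=64.541; C₋=(8.2731,-7.0789) cross=-64.541
  mode - wants cross < 0 → take C=(8.2731,-7.0789) (cross=-64.541)
ex = (C−B)/|BC| = (0.5867,-0.8098); ey = (0.8098,0.5867)
P = B + -2.26·ex + -0.86·ey = (0.9703,1.5348)

0.97 1.53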